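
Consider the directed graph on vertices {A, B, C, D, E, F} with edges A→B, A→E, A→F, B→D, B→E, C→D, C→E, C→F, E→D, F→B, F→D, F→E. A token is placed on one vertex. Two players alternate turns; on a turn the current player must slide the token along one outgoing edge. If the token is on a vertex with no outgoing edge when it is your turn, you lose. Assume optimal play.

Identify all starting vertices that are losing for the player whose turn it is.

A, D

Use the standard recursion: the mover loses at a terminal position; elsewhere, the mover wins exactly when some move hands the opponent an L position.
Every edge goes from a vertex to one that appears earlier in the order D, E, B, F, A, C, so processing vertices in that order labels each vertex after all of its successors.
D: no outgoing edge → L
E: can move to D, which is L ⇒ W
B: can move to D, which is L ⇒ W
F: can move to D, which is L ⇒ W
A: moves to F(W), B(W), E(W); every one is W ⇒ L
C: can move to D, which is L ⇒ W
Reading off the rows marked L gives the requested list; there are 2 such vertices.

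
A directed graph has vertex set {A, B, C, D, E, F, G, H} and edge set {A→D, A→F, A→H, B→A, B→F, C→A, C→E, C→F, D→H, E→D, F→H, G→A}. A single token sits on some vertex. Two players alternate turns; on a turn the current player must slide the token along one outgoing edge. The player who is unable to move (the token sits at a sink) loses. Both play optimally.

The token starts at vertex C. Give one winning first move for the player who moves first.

Classify positions by backward induction: terminal positions (no move available) are L. From any other position, the mover wins iff some move reaches an L.
Every edge goes from a vertex to one that appears earlier in the order H, F, D, A, E, B, C, G, so processing vertices in that order labels each vertex after all of its successors.
H: no outgoing edge → L
F: reaches L-position H → W
D: reaches L-position H → W
A: reaches L-position H → W
E: only reaches D(W), which is W → L
B: only reaches A(W), F(W), all W → L
C: reaches L-position E → W
G: only reaches A(W), which is W → L
From C, the L positions reachable in one move are: E.

Move to E.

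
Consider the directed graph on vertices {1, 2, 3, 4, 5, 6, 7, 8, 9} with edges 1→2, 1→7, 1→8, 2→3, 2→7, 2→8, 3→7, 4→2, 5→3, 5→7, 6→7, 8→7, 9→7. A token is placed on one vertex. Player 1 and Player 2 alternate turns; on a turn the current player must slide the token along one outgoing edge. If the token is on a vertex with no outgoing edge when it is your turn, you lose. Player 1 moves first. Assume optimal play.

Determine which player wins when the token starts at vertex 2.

Player 1 wins.

Compute win/loss labels from the base case upward. A position with no move is L. Any other position is W if it can reach an L in one move, else L.
Every edge goes from a vertex to one that appears earlier in the order 7, 8, 3, 9, 6, 5, 2, 1, 4, so processing vertices in that order labels each vertex after all of its successors.
7: no outgoing edge → L
8: W (go to 7, an L position)
3: W (go to 7, an L position)
9: W (go to 7, an L position)
6: W (go to 7, an L position)
5: W (go to 7, an L position)
2: W (go to 7, an L position)
1: W (go to 7, an L position)
4: L (sole option 2(W) is W)
The starting position 2 is W: Player 1 should move to 7, handing over an L position.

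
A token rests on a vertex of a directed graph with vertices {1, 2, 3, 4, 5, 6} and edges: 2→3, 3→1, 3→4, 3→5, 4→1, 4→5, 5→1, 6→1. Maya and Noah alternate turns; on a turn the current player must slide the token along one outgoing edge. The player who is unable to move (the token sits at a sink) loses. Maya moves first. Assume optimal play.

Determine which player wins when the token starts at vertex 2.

Noah wins.

Work bottom-up. With no move the player to move loses. Otherwise the position is W if at least one move leads to an L position for the opponent, and L if every move leads to a W.
Every edge goes from a vertex to one that appears earlier in the order 1, 5, 4, 3, 2, 6, so processing vertices in that order labels each vertex after all of its successors.
1: no outgoing edge → L
5: W (go to 1, an L position)
4: W (go to 1, an L position)
3: W (go to 1, an L position)
2: L (sole option 3(W) is W)
6: W (go to 1, an L position)
Every move from 2 reaches a W position, so the mover loses.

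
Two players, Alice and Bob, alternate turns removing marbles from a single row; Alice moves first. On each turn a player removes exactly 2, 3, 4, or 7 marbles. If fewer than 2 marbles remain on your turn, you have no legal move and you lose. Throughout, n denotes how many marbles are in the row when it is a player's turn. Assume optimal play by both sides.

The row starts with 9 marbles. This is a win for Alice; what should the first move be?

Remove 3, leaving 6.

Positions with no move are L. A position that does have a move is losing for the player to move precisely when every available move leads to a winning position for the opponent. Fill in the labels:
n=0: no move → L
n=1: no move → L
n=2: W (go to 0, an L position)
n=3: W (go to 1, an L position)
n=4: W (go to 1, an L position)
n=5: W (go to 1, an L position)
n=6: L (options 4(W), 3(W), 2(W) are all W)
n=7: W (go to 0, an L position)
n=8: W (go to 6, an L position)
n=9: W (go to 6, an L position)
From 9, the L positions reachable in one move are: 6.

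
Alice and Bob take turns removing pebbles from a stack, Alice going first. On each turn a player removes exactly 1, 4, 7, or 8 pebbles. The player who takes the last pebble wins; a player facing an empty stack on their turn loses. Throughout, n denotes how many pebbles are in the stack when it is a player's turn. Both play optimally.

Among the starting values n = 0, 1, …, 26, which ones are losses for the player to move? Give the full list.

0, 2, 5, 11, 14, 16, 25

Classify positions by backward induction: terminal positions (no move available) are L. From any other position, the mover wins iff some move reaches an L.
n=0: no move → L
n=1: →0(L), so W
n=2: →1(W) only, which is W, so L
n=3: →2(L), so W
n=4: →0(L), so W
n=5: →4(W), 1(W) — all W, so L
n=6: →5(L), so W
n=7: →0(L), so W
n=8: →0(L), so W
n=9: →5(L), so W
n=10: →2(L), so W
n=11: →10(W), 7(W), 4(W), 3(W) — all W, so L
n=12: →11(L), so W
n=13: →5(L), so W
n=14: →13(W), 10(W), 7(W), 6(W) — all W, so L
n=15: →14(L), so W
n=16: →15(W), 12(W), 9(W), 8(W) — all W, so L
n=17: →16(L), so W
n=18: →14(L), so W
n=19: →11(L), so W
n=20: →16(L), so W
n=21: →14(L), so W
n=22: →14(L), so W
n=23: →16(L), so W
n=24: →16(L), so W
n=25: →24(W), 21(W), 18(W), 17(W) — all W, so L
n=26: →25(L), so W
The losing starting values of n are exactly the entries labelled L in this table (7 of them).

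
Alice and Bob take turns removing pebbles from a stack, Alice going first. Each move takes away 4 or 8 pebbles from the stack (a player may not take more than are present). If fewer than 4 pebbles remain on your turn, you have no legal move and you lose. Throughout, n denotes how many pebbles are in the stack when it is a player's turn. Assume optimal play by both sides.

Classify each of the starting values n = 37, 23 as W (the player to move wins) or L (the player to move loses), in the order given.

37: L, 23: W

Classify positions by backward induction: terminal positions (no move available) are L. From any other position, the mover wins iff some move reaches an L.
n=0: no move → L
n=1: no move → L
n=2: no move → L
n=3: no move → L
n=4: reaches L-position 0 → W
n=5: reaches L-position 1 → W
n=6: reaches L-position 2 → W
n=7: reaches L-position 3 → W
n=8: reaches L-position 0 → W
n=9: reaches L-position 1 → W
n=10: reaches L-position 2 → W
n=11: reaches L-position 3 → W
n=12: only reaches 8(W), 4(W), all W → L
n=13: only reaches 9(W), 5(W), all W → L
n=14: only reaches 10(W), 6(W), all W → L
n=15: only reaches 11(W), 7(W), all W → L
n=16: reaches L-position 12 → W
n=17: reaches L-position 13 → W
n=18: reaches L-position 14 → W
n=19: reaches L-position 15 → W
n=20: reaches L-position 12 → W
n=21: reaches L-position 13 → W
n=22: reaches L-position 14 → W
n=23: reaches L-position 15 → W
n=24: only reaches 20(W), 16(W), all W → L
n=25: only reaches 21(W), 17(W), all W → L
n=26: only reaches 22(W), 18(W), all W → L
n=27: only reaches 23(W), 19(W), all W → L
n=28: reaches L-position 24 → W
n=29: reaches L-position 25 → W
n=30: reaches L-position 26 → W
n=31: reaches L-position 27 → W
n=32: reaches L-position 24 → W
n=33: reaches L-position 25 → W
n=34: reaches L-position 26 → W
n=35: reaches L-position 27 → W
n=36: only reaches 32(W), 28(W), all W → L
n=37: only reaches 33(W), 29(W), all W → L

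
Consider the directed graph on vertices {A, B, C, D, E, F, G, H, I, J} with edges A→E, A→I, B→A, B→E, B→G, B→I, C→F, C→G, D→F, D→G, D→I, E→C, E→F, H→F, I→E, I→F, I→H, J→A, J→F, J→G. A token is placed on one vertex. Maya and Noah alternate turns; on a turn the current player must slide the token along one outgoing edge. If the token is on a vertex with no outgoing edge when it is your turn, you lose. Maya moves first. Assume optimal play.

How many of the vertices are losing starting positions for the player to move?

3

Compute win/loss labels from the base case upward. A position with no move is L. Any other position is W if it can reach an L in one move, else L.
Every edge goes from a vertex to one that appears earlier in the order F, G, C, H, E, I, A, J, B, D, so processing vertices in that order labels each vertex after all of its successors.
F: no outgoing edge → L
G: no outgoing edge → L
C: reaches L-position G → W
H: reaches L-position F → W
E: reaches L-position F → W
I: reaches L-position F → W
A: only reaches I(W), E(W), all W → L
J: reaches L-position A → W
B: reaches L-position A → W
D: reaches L-position G → W
The L vertices are A, F, G; that is 3 in all.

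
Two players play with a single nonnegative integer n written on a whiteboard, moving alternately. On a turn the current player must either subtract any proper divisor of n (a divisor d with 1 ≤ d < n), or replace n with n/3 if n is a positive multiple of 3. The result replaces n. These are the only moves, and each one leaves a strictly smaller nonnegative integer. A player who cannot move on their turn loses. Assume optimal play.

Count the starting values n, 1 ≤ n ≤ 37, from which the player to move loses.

Work bottom-up. With no move the player to move loses. Otherwise the position is W if at least one move leads to an L position for the opponent, and L if every move leads to a W.
n=0: no move → L
n=1: no move → L
n=2: →1(L), so W
n=3: →1(L), so W
n=4: →2(W), 3(W) — all W, so L
n=5: →4(L), so W
n=6: →4(L), so W
n=7: →6(W) only, which is W, so L
n=8: →4(L), so W
n=9: →3(W), 6(W), 8(W) — all W, so L
n=10: →9(L), so W
n=11: →10(W) only, which is W, so L
n=12: →4(L), so W
n=13: →12(W) only, which is W, so L
n=14: →7(L), so W
n=15: →5(W), 10(W), 12(W), 14(W) — all W, so L
n=16: →15(L), so W
n=17: →16(W) only, which is W, so L
n=18: →9(L), so W
n=19: →18(W) only, which is W, so L
n=20: →15(L), so W
n=21: →7(L), so W
n=22: →11(L), so W
n=23: →22(W) only, which is W, so L
n=24: →23(L), so W
n=25: →20(W), 24(W) — all W, so L
n=26: →13(L), so W
n=27: →9(L), so W
n=28: →14(W), 21(W), 24(W), 26(W), 27(W) — all W, so L
n=29: →28(L), so W
n=30: →15(L), so W
n=31: →30(W) only, which is W, so L
n=32: →28(L), so W
n=33: →11(L), so W
n=34: →17(L), so W
n=35: →28(L), so W
n=36: →12(W), 18(W), 24(W), 27(W), 30(W), 32(W), 33(W), 34(W), 35(W) — all W, so L
n=37: →36(L), so W
L entries with 1 ≤ n ≤ 37 (n=0 is outside the asked range and is not counted): n = 1, 4, 7, 9, 11, 13, 15, 17, 19, 23, 25, 28, 31, 36; that makes 14.

14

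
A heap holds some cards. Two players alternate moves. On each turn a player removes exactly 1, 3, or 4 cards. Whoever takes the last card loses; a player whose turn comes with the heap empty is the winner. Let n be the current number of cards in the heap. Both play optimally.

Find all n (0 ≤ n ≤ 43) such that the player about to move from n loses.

Use the standard recursion: the mover wins at a terminal position; elsewhere, the mover wins exactly when some move hands the opponent an L position.
n=0: no move; the opponent has just taken the last card and therefore loses → W
n=1: the only move is to 0(W), a W ⇒ L
n=2: can move to 1, which is L ⇒ W
n=3: moves to 2(W), 0(W); every one is W ⇒ L
n=4: can move to 3, which is L ⇒ W
n=5: can move to 1, which is L ⇒ W
n=6: can move to 3, which is L ⇒ W
n=7: can move to 3, which is L ⇒ W
n=8: moves to 7(W), 5(W), 4(W); every one is W ⇒ L
n=9: can move to 8, which is L ⇒ W
n=10: moves to 9(W), 7(W), 6(W); every one is W ⇒ L
n=11: can move to 10, which is L ⇒ W
n=12: can move to 8, which is L ⇒ W
n=13: can move to 10, which is L ⇒ W
n=14: can move to 10, which is L ⇒ W
n=15: moves to 14(W), 12(W), 11(W); every one is W ⇒ L
n=16: can move to 15, which is L ⇒ W
n=17: moves to 16(W), 14(W), 13(W); every one is W ⇒ L
n=18: can move to 17, which is L ⇒ W
n=19: can move to 15, which is L ⇒ W
n=20: can move to 17, which is L ⇒ W
n=21: can move to 17, which is L ⇒ W
n=22: moves to 21(W), 19(W), 18(W); every one is W ⇒ L
n=23: can move to 22, which is L ⇒ W
n=24: moves to 23(W), 21(W), 20(W); every one is W ⇒ L
n=25: can move to 24, which is L ⇒ W
n=26: can move to 22, which is L ⇒ W
n=27: can move to 24, which is L ⇒ W
n=28: can move to 24, which is L ⇒ W
n=29: moves to 28(W), 26(W), 25(W); every one is W ⇒ L
n=30: can move to 29, which is L ⇒ W
n=31: moves to 30(W), 28(W), 27(W); every one is W ⇒ L
n=32: can move to 31, which is L ⇒ W
n=33: can move to 29, which is L ⇒ W
n=34: can move to 31, which is L ⇒ W
n=35: can move to 31, which is L ⇒ W
n=36: moves to 35(W), 33(W), 32(W); every one is W ⇒ L
n=37: can move to 36, which is L ⇒ W
n=38: moves to 37(W), 35(W), 34(W); every one is W ⇒ L
n=39: can move to 38, which is L ⇒ W
n=40: can move to 36, which is L ⇒ W
n=41: can move to 38, which is L ⇒ W
n=42: can move to 38, which is L ⇒ W
n=43: moves to 42(W), 40(W), 39(W); every one is W ⇒ L
The losing starting values of n are exactly the entries labelled L in this table (13 of them).

1, 3, 8, 10, 15, 17, 22, 24, 29, 31, 36, 38, 43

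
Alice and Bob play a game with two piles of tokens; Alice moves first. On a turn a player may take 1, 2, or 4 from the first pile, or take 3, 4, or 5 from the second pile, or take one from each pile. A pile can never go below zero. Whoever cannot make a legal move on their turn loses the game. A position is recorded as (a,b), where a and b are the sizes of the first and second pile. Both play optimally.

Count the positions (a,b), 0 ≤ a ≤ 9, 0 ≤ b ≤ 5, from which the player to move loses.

Work bottom-up. With no move the player to move loses. Otherwise the position is W if at least one move leads to an L position for the opponent, and L if every move leads to a W.
Every move lowers a or b (never raises either), so fill the grid row by row in increasing a, and left to right within a row: each cell's successors are then already labelled.
      b=0  b=1  b=2  b=3  b=4  b=5
a=0:    L    L    L    W    W    W
a=1:    W    W    W    W    L    L
a=2:    W    W    W    L    W    W
a=3:    L    L    L    W    W    W
a=4:    W    W    W    W    L    L
a=5:    W    W    W    L    W    W
a=6:    L    L    L    W    W    W
a=7:    W    W    W    W    L    L
a=8:    W    W    W    L    W    W
a=9:    L    L    L    W    W    W
Cells with no legal move (terminal, hence L): (0,0), (0,1), (0,2).
The remaining L cells, each justified by listing all of its moves:
(1,4): moves to (0,4)(W), (1,1)(W), (1,0)(W), (0,3)(W); every one is W ⇒ L
(1,5): moves to (0,5)(W), (1,2)(W), (1,1)(W), (1,0)(W), (0,4)(W); every one is W ⇒ L
(2,3): moves to (1,3)(W), (0,3)(W), (2,0)(W), (1,2)(W); every one is W ⇒ L
(3,0): moves to (2,0)(W), (1,0)(W); every one is W ⇒ L
(3,1): moves to (2,1)(W), (1,1)(W), (2,0)(W); every one is W ⇒ L
(3,2): moves to (2,2)(W), (1,2)(W), (2,1)(W); every one is W ⇒ L
(4,4): moves to (3,4)(W), (2,4)(W), (0,4)(W), (4,1)(W), (4,0)(W), (3,3)(W); every one is W ⇒ L
(4,5): moves to (3,5)(W), (2,5)(W), (0,5)(W), (4,2)(W), (4,1)(W), (4,0)(W), (3,4)(W); every one is W ⇒ L
(5,3): moves to (4,3)(W), (3,3)(W), (1,3)(W), (5,0)(W), (4,2)(W); every one is W ⇒ L
(6,0): moves to (5,0)(W), (4,0)(W), (2,0)(W); every one is W ⇒ L
(6,1): moves to (5,1)(W), (4,1)(W), (2,1)(W), (5,0)(W); every one is W ⇒ L
(6,2): moves to (5,2)(W), (4,2)(W), (2,2)(W), (5,1)(W); every one is W ⇒ L
(7,4): moves to (6,4)(W), (5,4)(W), (3,4)(W), (7,1)(W), (7,0)(W), (6,3)(W); every one is W ⇒ L
(7,5): moves to (6,5)(W), (5,5)(W), (3,5)(W), (7,2)(W), (7,1)(W), (7,0)(W), (6,4)(W); every one is W ⇒ L
(8,3): moves to (7,3)(W), (6,3)(W), (4,3)(W), (8,0)(W), (7,2)(W); every one is W ⇒ L
(9,0): moves to (8,0)(W), (7,0)(W), (5,0)(W); every one is W ⇒ L
(9,1): moves to (8,1)(W), (7,1)(W), (5,1)(W), (8,0)(W); every one is W ⇒ L
(9,2): moves to (8,2)(W), (7,2)(W), (5,2)(W), (8,1)(W); every one is W ⇒ L
Every other cell has at least one move into one of the L cells above, so it is W.
L cells per row: a=0: 3, a=1: 2, a=2: 1, a=3: 3, a=4: 2, a=5: 1, a=6: 3, a=7: 2, a=8: 1, a=9: 3; total 21.

21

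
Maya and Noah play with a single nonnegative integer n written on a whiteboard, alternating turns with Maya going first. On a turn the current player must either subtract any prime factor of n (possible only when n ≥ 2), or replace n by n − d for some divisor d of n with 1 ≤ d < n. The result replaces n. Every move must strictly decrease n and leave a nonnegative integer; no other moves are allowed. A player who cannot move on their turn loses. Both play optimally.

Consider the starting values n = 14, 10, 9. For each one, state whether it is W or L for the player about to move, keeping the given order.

14: L, 10: W, 9: L

Build the W/L table. Terminal = L. A non-terminal position is W if it has a move to some L; otherwise it is L.
n=0: no move → L
n=1: no move → L
n=2: can move to 0, which is L ⇒ W
n=3: can move to 0, which is L ⇒ W
n=4: moves to 2(W), 3(W); every one is W ⇒ L
n=5: can move to 0, which is L ⇒ W
n=6: can move to 4, which is L ⇒ W
n=7: can move to 0, which is L ⇒ W
n=8: can move to 4, which is L ⇒ W
n=9: moves to 6(W), 8(W); every one is W ⇒ L
n=10: can move to 9, which is L ⇒ W
n=11: can move to 0, which is L ⇒ W
n=12: can move to 9, which is L ⇒ W
n=13: can move to 0, which is L ⇒ W
n=14: moves to 7(W), 12(W), 13(W); every one is W ⇒ L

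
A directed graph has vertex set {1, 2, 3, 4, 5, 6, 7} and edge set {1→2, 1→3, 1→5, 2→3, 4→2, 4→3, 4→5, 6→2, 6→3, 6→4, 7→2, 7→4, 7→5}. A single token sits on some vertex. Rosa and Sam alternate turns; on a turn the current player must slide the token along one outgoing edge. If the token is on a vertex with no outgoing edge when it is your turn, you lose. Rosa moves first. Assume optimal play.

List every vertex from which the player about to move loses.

3, 5

Work bottom-up. With no move the player to move loses. Otherwise the position is W if at least one move leads to an L position for the opponent, and L if every move leads to a W.
Every edge goes from a vertex to one that appears earlier in the order 3, 5, 2, 4, 7, 1, 6, so processing vertices in that order labels each vertex after all of its successors.
3: no outgoing edge → L
5: no outgoing edge → L
2: reaches L-position 3 → W
4: reaches L-position 5 → W
7: reaches L-position 5 → W
1: reaches L-position 5 → W
6: reaches L-position 3 → W
The losing starting vertices are exactly the entries labelled L in this table (2 of them).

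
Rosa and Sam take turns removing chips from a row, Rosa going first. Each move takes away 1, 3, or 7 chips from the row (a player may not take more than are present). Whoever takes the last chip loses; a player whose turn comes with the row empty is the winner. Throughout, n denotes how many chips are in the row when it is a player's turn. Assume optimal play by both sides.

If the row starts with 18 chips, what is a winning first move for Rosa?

Work bottom-up. With no move the player to move wins. Otherwise the position is W if at least one move leads to an L position for the opponent, and L if every move leads to a W.
n=0: no move; the opponent has just taken the last chip and therefore loses → W
n=1: L (sole option 0(W) is W)
n=2: W (go to 1, an L position)
n=3: L (options 2(W), 0(W) are all W)
n=4: W (go to 3, an L position)
n=5: L (options 4(W), 2(W) are all W)
n=6: W (go to 5, an L position)
n=7: L (options 6(W), 4(W), 0(W) are all W)
n=8: W (go to 7, an L position)
n=9: L (options 8(W), 6(W), 2(W) are all W)
n=10: W (go to 9, an L position)
n=11: L (options 10(W), 8(W), 4(W) are all W)
n=12: W (go to 11, an L position)
n=13: L (options 12(W), 10(W), 6(W) are all W)
n=14: W (go to 13, an L position)
n=15: L (options 14(W), 12(W), 8(W) are all W)
n=16: W (go to 15, an L position)
n=17: L (options 16(W), 14(W), 10(W) are all W)
n=18: W (go to 17, an L position)
From 18, the L positions reachable in one move are: 17, 15, 11. Any move reaching one of these is winning.

Remove 1, leaving 17.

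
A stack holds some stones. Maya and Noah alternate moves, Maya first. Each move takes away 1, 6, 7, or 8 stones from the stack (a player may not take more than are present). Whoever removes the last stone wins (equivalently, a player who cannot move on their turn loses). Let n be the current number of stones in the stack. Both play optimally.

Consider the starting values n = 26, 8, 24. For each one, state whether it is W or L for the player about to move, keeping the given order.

Work bottom-up. With no move the player to move loses. Otherwise the position is W if at least one move leads to an L position for the opponent, and L if every move leads to a W.
n=0: no move → L
n=1: can move to 0, which is L ⇒ W
n=2: the only move is to 1(W), a W ⇒ L
n=3: can move to 2, which is L ⇒ W
n=4: the only move is to 3(W), a W ⇒ L
n=5: can move to 4, which is L ⇒ W
n=6: can move to 0, which is L ⇒ W
n=7: can move to 0, which is L ⇒ W
n=8: can move to 2, which is L ⇒ W
n=9: can move to 2, which is L ⇒ W
n=10: can move to 4, which is L ⇒ W
n=11: can move to 4, which is L ⇒ W
n=12: can move to 4, which is L ⇒ W
n=13: moves to 12(W), 7(W), 6(W), 5(W); every one is W ⇒ L
n=14: can move to 13, which is L ⇒ W
n=15: moves to 14(W), 9(W), 8(W), 7(W); every one is W ⇒ L
n=16: can move to 15, which is L ⇒ W
n=17: moves to 16(W), 11(W), 10(W), 9(W); every one is W ⇒ L
n=18: can move to 17, which is L ⇒ W
n=19: can move to 13, which is L ⇒ W
n=20: can move to 13, which is L ⇒ W
n=21: can move to 15, which is L ⇒ W
n=22: can move to 15, which is L ⇒ W
n=23: can move to 17, which is L ⇒ W
n=24: can move to 17, which is L ⇒ W
n=25: can move to 17, which is L ⇒ W
n=26: moves to 25(W), 20(W), 19(W), 18(W); every one is W ⇒ L

26: L, 8: W, 24: W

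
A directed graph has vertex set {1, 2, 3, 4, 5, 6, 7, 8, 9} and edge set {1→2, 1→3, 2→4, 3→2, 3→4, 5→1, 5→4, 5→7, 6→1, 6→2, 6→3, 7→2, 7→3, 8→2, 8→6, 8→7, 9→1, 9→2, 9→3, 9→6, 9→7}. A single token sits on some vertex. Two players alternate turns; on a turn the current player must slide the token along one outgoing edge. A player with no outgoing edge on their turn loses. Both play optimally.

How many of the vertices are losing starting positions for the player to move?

Compute win/loss labels from the base case upward. A position with no move is L. Any other position is W if it can reach an L in one move, else L.
Every edge goes from a vertex to one that appears earlier in the order 4, 2, 3, 1, 7, 6, 8, 5, 9, so processing vertices in that order labels each vertex after all of its successors.
4: no outgoing edge → L
2: can move to 4, which is L ⇒ W
3: can move to 4, which is L ⇒ W
1: moves to 3(W), 2(W); every one is W ⇒ L
7: moves to 3(W), 2(W); every one is W ⇒ L
6: can move to 1, which is L ⇒ W
8: can move to 7, which is L ⇒ W
5: can move to 7, which is L ⇒ W
9: can move to 7, which is L ⇒ W
The L vertices are 1, 4, 7; that is 3 in all.

3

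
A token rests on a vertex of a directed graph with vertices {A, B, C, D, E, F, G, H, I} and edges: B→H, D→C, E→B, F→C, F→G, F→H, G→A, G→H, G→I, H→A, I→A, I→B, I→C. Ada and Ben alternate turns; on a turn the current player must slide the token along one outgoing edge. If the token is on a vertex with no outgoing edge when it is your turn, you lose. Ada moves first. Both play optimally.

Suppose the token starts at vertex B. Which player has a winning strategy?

Ben wins.

Positions with no move are L. A position that does have a move is losing for the player to move precisely when every available move leads to a winning position for the opponent. Fill in the labels:
Every edge goes from a vertex to one that appears earlier in the order A, C, H, B, I, D, G, E, F, so processing vertices in that order labels each vertex after all of its successors.
A: no outgoing edge → L
C: no outgoing edge → L
H: can move to A, which is L ⇒ W
B: the only move is to H(W), a W ⇒ L
I: can move to B, which is L ⇒ W
D: can move to C, which is L ⇒ W
G: can move to A, which is L ⇒ W
E: can move to B, which is L ⇒ W
F: can move to C, which is L ⇒ W
Every move from B reaches a W position, so the mover loses.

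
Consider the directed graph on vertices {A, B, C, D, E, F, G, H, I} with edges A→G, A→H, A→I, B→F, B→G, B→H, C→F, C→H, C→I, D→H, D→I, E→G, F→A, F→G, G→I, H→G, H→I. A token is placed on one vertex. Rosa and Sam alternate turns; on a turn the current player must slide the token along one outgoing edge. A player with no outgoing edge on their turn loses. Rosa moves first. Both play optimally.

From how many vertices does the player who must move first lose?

Work bottom-up. With no move the player to move loses. Otherwise the position is W if at least one move leads to an L position for the opponent, and L if every move leads to a W.
Every edge goes from a vertex to one that appears earlier in the order I, G, H, A, F, C, B, E, D, so processing vertices in that order labels each vertex after all of its successors.
I: no outgoing edge → L
G: →I(L), so W
H: →I(L), so W
A: →I(L), so W
F: →A(W), G(W) — all W, so L
C: →F(L), so W
B: →F(L), so W
E: →G(W) only, which is W, so L
D: →I(L), so W
The L vertices are E, F, I; that is 3 in all.

3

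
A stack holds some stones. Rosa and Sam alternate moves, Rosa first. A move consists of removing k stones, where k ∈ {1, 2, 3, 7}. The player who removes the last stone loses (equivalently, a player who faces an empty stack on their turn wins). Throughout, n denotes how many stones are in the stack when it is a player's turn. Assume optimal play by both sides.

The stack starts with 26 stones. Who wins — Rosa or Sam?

Compute win/loss labels from the base case upward. A position with no move is W. Any other position is W if it can reach an L in one move, else L.
n=0: no move; the opponent has just taken the last stone and therefore loses → W
n=1: L (sole option 0(W) is W)
n=2: W (go to 1, an L position)
n=3: W (go to 1, an L position)
n=4: W (go to 1, an L position)
n=5: L (options 4(W), 3(W), 2(W) are all W)
n=6: W (go to 5, an L position)
n=7: W (go to 5, an L position)
n=8: W (go to 5, an L position)
n=9: L (options 8(W), 7(W), 6(W), 2(W) are all W)
n=10: W (go to 9, an L position)
n=11: W (go to 9, an L position)
n=12: W (go to 9, an L position)
n=13: L (options 12(W), 11(W), 10(W), 6(W) are all W)
n=14: W (go to 13, an L position)
n=15: W (go to 13, an L position)
n=16: W (go to 13, an L position)
n=17: L (options 16(W), 15(W), 14(W), 10(W) are all W)
n=18: W (go to 17, an L position)
n=19: W (go to 17, an L position)
n=20: W (go to 17, an L position)
n=21: L (options 20(W), 19(W), 18(W), 14(W) are all W)
n=22: W (go to 21, an L position)
n=23: W (go to 21, an L position)
n=24: W (go to 21, an L position)
n=25: L (options 24(W), 23(W), 22(W), 18(W) are all W)
n=26: W (go to 25, an L position)
From 26 Rosa can remove 1, leaving 25, reaching an L position.

Rosa wins.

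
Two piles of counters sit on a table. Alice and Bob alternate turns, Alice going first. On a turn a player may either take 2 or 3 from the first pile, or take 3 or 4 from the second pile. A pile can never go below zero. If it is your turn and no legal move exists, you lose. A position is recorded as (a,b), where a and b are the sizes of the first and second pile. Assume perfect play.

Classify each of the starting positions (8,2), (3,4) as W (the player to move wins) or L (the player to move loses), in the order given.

Work bottom-up. With no move the player to move loses. Otherwise the position is W if at least one move leads to an L position for the opponent, and L if every move leads to a W.
No move ever increases a pile, so every position that can arise here has a ≤ 8 and b ≤ 4; it is enough to label the cells with 0 ≤ a ≤ 8 and 0 ≤ b ≤ 4.
Every move lowers a or b (never raises either), so fill the grid row by row in increasing a, and left to right within a row: each cell's successors are then already labelled.
      b=0  b=1  b=2  b=3  b=4
a=0:    L    L    L    W    W
a=1:    L    L    L    W    W
a=2:    W    W    W    L    L
a=3:    W    W    W    L    L
a=4:    W    W    W    W    W
a=5:    L    L    L    W    W
a=6:    L    L    L    W    W
a=7:    W    W    W    L    L
a=8:    W    W    W    L    L
Cells with no legal move (terminal, hence L): (0,0), (0,1), (0,2), (1,0), (1,1), (1,2).
The remaining L cells, each justified by listing all of its moves:
(2,3): →(0,3)(W), (2,0)(W) — all W, so L
(2,4): →(0,4)(W), (2,1)(W), (2,0)(W) — all W, so L
(3,3): →(1,3)(W), (0,3)(W), (3,0)(W) — all W, so L
(3,4): →(1,4)(W), (0,4)(W), (3,1)(W), (3,0)(W) — all W, so L
(5,0): →(3,0)(W), (2,0)(W) — all W, so L
(5,1): →(3,1)(W), (2,1)(W) — all W, so L
(5,2): →(3,2)(W), (2,2)(W) — all W, so L
(6,0): →(4,0)(W), (3,0)(W) — all W, so L
(6,1): →(4,1)(W), (3,1)(W) — all W, so L
(6,2): →(4,2)(W), (3,2)(W) — all W, so L
(7,3): →(5,3)(W), (4,3)(W), (7,0)(W) — all W, so L
(7,4): →(5,4)(W), (4,4)(W), (7,1)(W), (7,0)(W) — all W, so L
(8,3): →(6,3)(W), (5,3)(W), (8,0)(W) — all W, so L
(8,4): →(6,4)(W), (5,4)(W), (8,1)(W), (8,0)(W) — all W, so L
Every other cell has at least one move into one of the L cells above, so it is W.
(8,2): the move to (6,2) reaches an L cell, so W
(3,4): one of the L cells justified above, so L

(8,2): W, (3,4): L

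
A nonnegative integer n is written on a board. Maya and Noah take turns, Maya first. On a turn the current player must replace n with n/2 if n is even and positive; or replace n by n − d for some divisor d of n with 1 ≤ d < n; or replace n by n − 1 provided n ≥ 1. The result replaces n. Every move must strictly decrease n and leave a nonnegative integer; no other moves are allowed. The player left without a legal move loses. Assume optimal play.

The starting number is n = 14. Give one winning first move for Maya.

Move to 7.

Classify positions by backward induction: terminal positions (no move available) are L. From any other position, the mover wins iff some move reaches an L.
n=0: no move → L
n=1: W (go to 0, an L position)
n=2: L (sole option 1(W) is W)
n=3: W (go to 2, an L position)
n=4: W (go to 2, an L position)
n=5: L (sole option 4(W) is W)
n=6: W (go to 5, an L position)
n=7: L (sole option 6(W) is W)
n=8: W (go to 7, an L position)
n=9: L (options 6(W), 8(W) are all W)
n=10: W (go to 5, an L position)
n=11: L (sole option 10(W) is W)
n=12: W (go to 9, an L position)
n=13: L (sole option 12(W) is W)
n=14: W (go to 7, an L position)
From 14, the L positions reachable in one move are: 7, 13. Any move reaching one of these is winning.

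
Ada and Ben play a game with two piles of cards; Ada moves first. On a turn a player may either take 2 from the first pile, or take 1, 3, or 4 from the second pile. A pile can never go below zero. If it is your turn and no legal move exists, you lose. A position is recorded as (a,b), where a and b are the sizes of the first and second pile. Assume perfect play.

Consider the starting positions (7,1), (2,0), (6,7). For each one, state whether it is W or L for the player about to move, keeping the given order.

(7,1): L, (2,0): W, (6,7): W

Work bottom-up. With no move the player to move loses. Otherwise the position is W if at least one move leads to an L position for the opponent, and L if every move leads to a W.
No move ever increases a pile, so every position that can arise here has a ≤ 7 and b ≤ 7; it is enough to label the cells with 0 ≤ a ≤ 7 and 0 ≤ b ≤ 7.
Every move lowers a or b (never raises either), so fill the grid row by row in increasing a, and left to right within a row: each cell's successors are then already labelled.
      b=0  b=1  b=2  b=3  b=4  b=5  b=6  b=7
a=0:    L    W    L    W    W    W    W    L
a=1:    L    W    L    W    W    W    W    L
a=2:    W    L    W    L    W    W    W    W
a=3:    W    L    W    L    W    W    W    W
a=4:    L    W    L    W    W    W    W    L
a=5:    L    W    L    W    W    W    W    L
a=6:    W    L    W    L    W    W    W    W
a=7:    W    L    W    L    W    W    W    W
Cells with no legal move (terminal, hence L): (0,0), (1,0).
The remaining L cells, each justified by listing all of its moves:
(0,2): →(0,1)(W) only, which is W, so L
(0,7): →(0,6)(W), (0,4)(W), (0,3)(W) — all W, so L
(1,2): →(1,1)(W) only, which is W, so L
(1,7): →(1,6)(W), (1,4)(W), (1,3)(W) — all W, so L
(2,1): →(0,1)(W), (2,0)(W) — all W, so L
(2,3): →(0,3)(W), (2,2)(W), (2,0)(W) — all W, so L
(3,1): →(1,1)(W), (3,0)(W) — all W, so L
(3,3): →(1,3)(W), (3,2)(W), (3,0)(W) — all W, so L
(4,0): →(2,0)(W) only, which is W, so L
(4,2): →(2,2)(W), (4,1)(W) — all W, so L
(4,7): →(2,7)(W), (4,6)(W), (4,4)(W), (4,3)(W) — all W, so L
(5,0): →(3,0)(W) only, which is W, so L
(5,2): →(3,2)(W), (5,1)(W) — all W, so L
(5,7): →(3,7)(W), (5,6)(W), (5,4)(W), (5,3)(W) — all W, so L
(6,1): →(4,1)(W), (6,0)(W) — all W, so L
(6,3): →(4,3)(W), (6,2)(W), (6,0)(W) — all W, so L
(7,1): →(5,1)(W), (7,0)(W) — all W, so L
(7,3): →(5,3)(W), (7,2)(W), (7,0)(W) — all W, so L
Every other cell has at least one move into one of the L cells above, so it is W.
(7,1): one of the L cells justified above, so L
(2,0): the move to (0,0) reaches an L cell, so W
(6,7): the move to (4,7) reaches an L cell, so W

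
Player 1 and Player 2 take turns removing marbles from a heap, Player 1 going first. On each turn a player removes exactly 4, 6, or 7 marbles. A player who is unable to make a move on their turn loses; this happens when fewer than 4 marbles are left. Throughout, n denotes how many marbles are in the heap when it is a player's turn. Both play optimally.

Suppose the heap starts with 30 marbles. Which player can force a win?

Work bottom-up. With no move the player to move loses. Otherwise the position is W if at least one move leads to an L position for the opponent, and L if every move leads to a W.
n=0: no move → L
n=1: no move → L
n=2: no move → L
n=3: no move → L
n=4: →0(L), so W
n=5: →1(L), so W
n=6: →2(L), so W
n=7: →3(L), so W
n=8: →2(L), so W
n=9: →3(L), so W
n=10: →3(L), so W
n=11: →7(W), 5(W), 4(W) — all W, so L
n=12: →8(W), 6(W), 5(W) — all W, so L
n=13: →9(W), 7(W), 6(W) — all W, so L
n=14: →10(W), 8(W), 7(W) — all W, so L
n=15: →11(L), so W
n=16: →12(L), so W
n=17: →13(L), so W
n=18: →14(L), so W
n=19: →13(L), so W
n=20: →14(L), so W
n=21: →14(L), so W
n=22: →18(W), 16(W), 15(W) — all W, so L
n=23: →19(W), 17(W), 16(W) — all W, so L
n=24: →20(W), 18(W), 17(W) — all W, so L
n=25: →21(W), 19(W), 18(W) — all W, so L
n=26: →22(L), so W
n=27: →23(L), so W
n=28: →24(L), so W
n=29: →25(L), so W
n=30: →24(L), so W
From 30 Player 1 can remove 6, leaving 24, reaching an L position.

Player 1 wins.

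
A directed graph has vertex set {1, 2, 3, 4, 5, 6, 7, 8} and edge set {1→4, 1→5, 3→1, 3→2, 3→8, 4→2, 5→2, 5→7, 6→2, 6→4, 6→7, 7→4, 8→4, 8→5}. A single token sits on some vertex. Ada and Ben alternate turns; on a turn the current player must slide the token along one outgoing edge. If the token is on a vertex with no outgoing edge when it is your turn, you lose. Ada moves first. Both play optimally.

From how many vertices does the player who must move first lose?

Classify positions by backward induction: terminal positions (no move available) are L. From any other position, the mover wins iff some move reaches an L.
Every edge goes from a vertex to one that appears earlier in the order 2, 4, 7, 6, 5, 1, 8, 3, so processing vertices in that order labels each vertex after all of its successors.
2: no outgoing edge → L
4: can move to 2, which is L ⇒ W
7: the only move is to 4(W), a W ⇒ L
6: can move to 7, which is L ⇒ W
5: can move to 7, which is L ⇒ W
1: moves to 5(W), 4(W); every one is W ⇒ L
8: moves to 5(W), 4(W); every one is W ⇒ L
3: can move to 8, which is L ⇒ W
The L vertices are 1, 2, 7, 8; that is 4 in all.

4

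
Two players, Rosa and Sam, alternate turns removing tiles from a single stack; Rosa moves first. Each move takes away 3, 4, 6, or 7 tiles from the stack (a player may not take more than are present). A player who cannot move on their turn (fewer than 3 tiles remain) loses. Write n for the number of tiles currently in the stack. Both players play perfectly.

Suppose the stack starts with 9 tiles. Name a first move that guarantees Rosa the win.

Remove 7, leaving 2.

Label each position W (a win for the player to move) or L (a loss). A position with no legal move is L; any other position is W exactly when some move reaches an L, and L when every move reaches a W.
n=0: no move → L
n=1: no move → L
n=2: no move → L
n=3: W (go to 0, an L position)
n=4: W (go to 1, an L position)
n=5: W (go to 2, an L position)
n=6: W (go to 2, an L position)
n=7: W (go to 1, an L position)
n=8: W (go to 2, an L position)
n=9: W (go to 2, an L position)
From 9, the L positions reachable in one move are: 2.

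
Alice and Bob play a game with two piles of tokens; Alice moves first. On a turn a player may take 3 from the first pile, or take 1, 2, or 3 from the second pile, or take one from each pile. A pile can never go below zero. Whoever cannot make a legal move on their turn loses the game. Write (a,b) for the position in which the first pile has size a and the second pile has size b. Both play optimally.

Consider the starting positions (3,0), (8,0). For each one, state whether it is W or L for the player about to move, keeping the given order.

(3,0): W, (8,0): L

Build the W/L table. Terminal = L. A non-terminal position is W if it has a move to some L; otherwise it is L.
No move ever increases a pile, so every position that can arise here has a ≤ 8 and b ≤ 0; it is enough to label the cells with 0 ≤ a ≤ 8 and 0 ≤ b ≤ 0.
Every move lowers a or b (never raises either), so fill the grid row by row in increasing a, and left to right within a row: each cell's successors are then already labelled.
      b=0
a=0:    L
a=1:    L
a=2:    L
a=3:    W
a=4:    W
a=5:    W
a=6:    L
a=7:    L
a=8:    L
Cells with no legal move (terminal, hence L): (0,0), (1,0), (2,0).
The remaining L cells, each justified by listing all of its moves:
(6,0): the only move is to (3,0)(W), a W ⇒ L
(7,0): the only move is to (4,0)(W), a W ⇒ L
(8,0): the only move is to (5,0)(W), a W ⇒ L
Every other cell has at least one move into one of the L cells above, so it is W.
(3,0): the move to (0,0) reaches an L cell, so W
(8,0): one of the L cells justified above, so L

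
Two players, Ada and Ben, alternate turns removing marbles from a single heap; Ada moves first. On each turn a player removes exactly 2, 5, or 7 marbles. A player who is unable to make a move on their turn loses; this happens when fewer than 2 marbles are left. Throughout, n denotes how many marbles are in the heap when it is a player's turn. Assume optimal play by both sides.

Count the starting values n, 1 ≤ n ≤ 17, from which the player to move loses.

5

Work bottom-up. With no move the player to move loses. Otherwise the position is W if at least one move leads to an L position for the opponent, and L if every move leads to a W.
n=0: no move → L
n=1: no move → L
n=2: reaches L-position 0 → W
n=3: reaches L-position 1 → W
n=4: only reaches 2(W), which is W → L
n=5: reaches L-position 0 → W
n=6: reaches L-position 4 → W
n=7: reaches L-position 0 → W
n=8: reaches L-position 1 → W
n=9: reaches L-position 4 → W
n=10: only reaches 8(W), 5(W), 3(W), all W → L
n=11: reaches L-position 4 → W
n=12: reaches L-position 10 → W
n=13: only reaches 11(W), 8(W), 6(W), all W → L
n=14: only reaches 12(W), 9(W), 7(W), all W → L
n=15: reaches L-position 13 → W
n=16: reaches L-position 14 → W
n=17: reaches L-position 10 → W
L entries with 1 ≤ n ≤ 17 (n=0 is outside the asked range and is not counted): n = 1, 4, 10, 13, 14; that makes 5.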